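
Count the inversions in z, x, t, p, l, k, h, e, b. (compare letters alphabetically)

There are 36 inversions.

Count, for each position, how many later elements it exceeds:
z: 8
x: 7
t: 6
p: 5
l: 4
k: 3
h: 2
e: 1
b: 0
Sum: 8 + 7 + 6 + 5 + 4 + 3 + 2 + 1 + 0 = 36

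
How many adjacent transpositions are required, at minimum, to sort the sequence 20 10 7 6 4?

Adjacent swaps: 10

The minimum number of adjacent swaps to sort an array equals its inversion count, since every such swap removes exactly one inversion.
Count inversions — for each element, later elements that are smaller:
20: 10, 7, 6, 4 → 4
10: 7, 6, 4 → 3
7: 6, 4 → 2
6: 4 → 1
4: none → 0
Total inversions: 4 + 3 + 2 + 1 + 0 = 10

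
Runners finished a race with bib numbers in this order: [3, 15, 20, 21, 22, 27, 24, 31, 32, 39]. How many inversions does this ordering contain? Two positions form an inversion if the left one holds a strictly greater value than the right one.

Sweep left to right; for each value list the smaller values that follow it:
3 → none → 0
15 → none → 0
20 → none → 0
21 → none → 0
22 → none → 0
27 → 24 → 1
24 → none → 0
31 → none → 0
32 → none → 0
39 → none → 0
Sum: 0 + 0 + 0 + 0 + 0 + 1 + 0 + 0 + 0 + 0 = 1

There is 1 inversion.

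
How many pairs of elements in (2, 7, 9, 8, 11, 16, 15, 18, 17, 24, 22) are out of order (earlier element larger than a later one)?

Element-by-element contributions:
2 → none → 0
7 → none → 0
9 → 8 → 1
8 → none → 0
11 → none → 0
16 → 15 → 1
15 → none → 0
18 → 17 → 1
17 → none → 0
24 → 22 → 1
22 → none → 0
Sum: 0 + 0 + 1 + 0 + 0 + 1 + 0 + 1 + 0 + 1 + 0 = 4

4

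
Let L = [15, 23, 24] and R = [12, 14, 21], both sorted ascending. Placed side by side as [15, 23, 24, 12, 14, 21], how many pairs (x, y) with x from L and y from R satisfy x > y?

For each element r of the right run, count left-run elements greater than r:
r = 12: 15, 23, 24 → 3
r = 14: 15, 23, 24 → 3
r = 21: 23, 24 → 2
Cross-inversions: 3 + 3 + 2 = 8

There are 8 split inversions.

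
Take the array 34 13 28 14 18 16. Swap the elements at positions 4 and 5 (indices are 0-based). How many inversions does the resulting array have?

Inversions: 8

Positions 4 and 5 hold 18 and 16; after swapping, the array is [34, 13, 28, 14, 16, 18].
Sweep left to right; for each value list the smaller values that follow it:
34 → 13, 28, 14, 16, 18 → 5
13 → none → 0
28 → 14, 16, 18 → 3
14 → none → 0
16 → none → 0
18 → none → 0
Sum: 5 + 0 + 3 + 0 + 0 + 0 = 8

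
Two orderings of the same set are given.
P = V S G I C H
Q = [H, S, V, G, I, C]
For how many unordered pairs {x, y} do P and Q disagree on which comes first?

Assign each item its position (1..6) in the first ordering, then rewrite the second ordering as that position sequence:
positions: V→1, S→2, G→3, I→4, C→5, H→6
second ordering as positions: [6, 2, 1, 3, 4, 5]
Discordant pairs = inversions in this position sequence.
6: 2, 1, 3, 4, 5 → 5
2: 1 → 1
1: 0
3: 0
4: 0
5: 0
Total: 5 + 1 + 0 + 0 + 0 + 0 = 6

6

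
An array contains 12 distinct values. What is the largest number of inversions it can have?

66 inversions

A reversed (strictly descending) arrangement makes every pair an inversion, giving C(12, 2) inversions.
C(12, 2) = 12·11/2 = 66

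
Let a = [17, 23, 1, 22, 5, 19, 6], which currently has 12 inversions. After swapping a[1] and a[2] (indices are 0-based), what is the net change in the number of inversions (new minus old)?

Positions 1 and 2 hold 23 and 1; after swapping, the array is [17, 1, 23, 22, 5, 19, 6].
For each element, count later entries that are smaller:
17 → 1, 5, 6 → 3
1 → none → 0
23 → 22, 5, 19, 6 → 4
22 → 5, 19, 6 → 3
5 → none → 0
19 → 6 → 1
6 → none → 0
Sum: 3 + 0 + 4 + 3 + 0 + 1 + 0 = 11
Change: 11 − 12 = -1

-1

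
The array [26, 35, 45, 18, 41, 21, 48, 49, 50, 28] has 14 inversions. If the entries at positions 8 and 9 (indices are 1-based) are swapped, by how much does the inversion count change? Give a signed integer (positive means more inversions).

Positions 8 and 9 hold 49 and 50; after swapping, the array is [26, 35, 45, 18, 41, 21, 48, 50, 49, 28].
Element-by-element contributions:
26 → 18, 21 → 2
35 → 18, 21, 28 → 3
45 → 18, 41, 21, 28 → 4
18 → none → 0
41 → 21, 28 → 2
21 → none → 0
48 → 28 → 1
50 → 49, 28 → 2
49 → 28 → 1
28 → none → 0
Sum: 2 + 3 + 4 + 0 + 2 + 0 + 1 + 2 + 1 + 0 = 15
Change: 15 − 14 = +1

+1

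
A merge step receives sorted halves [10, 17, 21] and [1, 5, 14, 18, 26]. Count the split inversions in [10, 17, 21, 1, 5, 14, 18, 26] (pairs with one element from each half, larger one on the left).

9

Count, for every r in R, how many entries of L exceed r:
r = 1: 10, 17, 21 → 3
r = 5: 10, 17, 21 → 3
r = 14: 17, 21 → 2
r = 18: 21 → 1
r = 26: none → 0
Cross-inversions: 3 + 3 + 2 + 1 + 0 = 9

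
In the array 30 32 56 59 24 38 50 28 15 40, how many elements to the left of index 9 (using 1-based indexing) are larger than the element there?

The element at index 9 is 15.
Elements before it: 30, 32, 56, 59, 24, 38, 50, 28
Those larger than 15: 30, 32, 56, 59, 24, 38, 50, 28

8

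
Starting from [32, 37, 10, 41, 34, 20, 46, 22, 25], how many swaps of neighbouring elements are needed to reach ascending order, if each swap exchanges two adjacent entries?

The minimum number of adjacent swaps to sort an array equals its inversion count, since every such swap removes exactly one inversion.
Count inversions — for each element, later elements that are smaller:
32: 10, 20, 22, 25 → 4
37: 10, 34, 20, 22, 25 → 5
10: none → 0
41: 34, 20, 22, 25 → 4
34: 20, 22, 25 → 3
20: none → 0
46: 22, 25 → 2
22: none → 0
25: none → 0
Total inversions: 4 + 5 + 0 + 4 + 3 + 0 + 2 + 0 + 0 = 18

There are 18 swaps.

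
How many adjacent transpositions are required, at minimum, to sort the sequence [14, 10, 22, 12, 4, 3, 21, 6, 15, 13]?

The minimum number of adjacent swaps to sort an array equals its inversion count, since every such swap removes exactly one inversion.
Count inversions — for each element, later elements that are smaller:
14: 10, 12, 4, 3, 6, 13 → 6
10: 4, 3, 6 → 3
22: 12, 4, 3, 21, 6, 15, 13 → 7
12: 4, 3, 6 → 3
4: 3 → 1
3: none → 0
21: 6, 15, 13 → 3
6: none → 0
15: 13 → 1
13: none → 0
Total inversions: 6 + 3 + 7 + 3 + 1 + 0 + 3 + 0 + 1 + 0 = 24

There are 24 adjacent swaps.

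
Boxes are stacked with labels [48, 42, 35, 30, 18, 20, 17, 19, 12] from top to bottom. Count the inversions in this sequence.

33

For each element, count later entries that are smaller:
48 → 42, 35, 30, 18, 20, 17, 19, 12 → 8
42 → 35, 30, 18, 20, 17, 19, 12 → 7
35 → 30, 18, 20, 17, 19, 12 → 6
30 → 18, 20, 17, 19, 12 → 5
18 → 17, 12 → 2
20 → 17, 19, 12 → 3
17 → 12 → 1
19 → 12 → 1
12 → none → 0
Sum: 8 + 7 + 6 + 5 + 2 + 3 + 1 + 1 + 0 = 33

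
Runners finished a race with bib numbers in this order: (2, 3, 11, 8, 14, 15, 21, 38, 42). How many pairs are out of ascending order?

1

Element-by-element contributions:
2: 0
3: 0
11: 1
8: 0
14: 0
15: 0
21: 0
38: 0
42: 0
Sum: 0 + 0 + 1 + 0 + 0 + 0 + 0 + 0 + 0 = 1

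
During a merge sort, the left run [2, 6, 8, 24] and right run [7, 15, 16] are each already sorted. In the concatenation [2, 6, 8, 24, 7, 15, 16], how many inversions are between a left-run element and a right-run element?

Count, for every r in R, how many entries of L exceed r:
r = 7: 8, 24 → 2
r = 15: 24 → 1
r = 16: 24 → 1
Cross-inversions: 2 + 1 + 1 = 4

4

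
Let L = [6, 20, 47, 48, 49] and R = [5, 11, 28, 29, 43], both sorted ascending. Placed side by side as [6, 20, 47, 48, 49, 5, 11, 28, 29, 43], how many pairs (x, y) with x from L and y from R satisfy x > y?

18 split inversions

Count, for every r in R, how many entries of L exceed r:
r = 5: 6, 20, 47, 48, 49 → 5
r = 11: 20, 47, 48, 49 → 4
r = 28: 47, 48, 49 → 3
r = 29: 47, 48, 49 → 3
r = 43: 47, 48, 49 → 3
Cross-inversions: 5 + 4 + 3 + 3 + 3 = 18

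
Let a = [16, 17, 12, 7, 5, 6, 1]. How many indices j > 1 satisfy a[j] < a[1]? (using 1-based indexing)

5 such elements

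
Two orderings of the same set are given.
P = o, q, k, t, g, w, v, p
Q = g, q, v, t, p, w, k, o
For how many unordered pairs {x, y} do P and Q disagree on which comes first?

17

Assign each item its position (1..8) in the first ordering, then rewrite the second ordering as that position sequence:
positions: o→1, q→2, k→3, t→4, g→5, w→6, v→7, p→8
second ordering as positions: [5, 2, 7, 4, 8, 6, 3, 1]
Discordant pairs = inversions in this position sequence.
5: 2, 4, 3, 1 → 4
2: 1 → 1
7: 4, 6, 3, 1 → 4
4: 3, 1 → 2
8: 6, 3, 1 → 3
6: 3, 1 → 2
3: 1 → 1
1: 0
Total: 4 + 1 + 4 + 2 + 3 + 2 + 1 + 0 = 17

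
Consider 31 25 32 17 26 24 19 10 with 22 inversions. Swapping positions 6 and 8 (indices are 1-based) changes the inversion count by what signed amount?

Positions 6 and 8 hold 24 and 10; after swapping, the array is [31, 25, 32, 17, 26, 10, 19, 24].
Count, for each position, how many later elements it exceeds:
31: 6
25: 4
32: 5
17: 1
26: 3
10: 0
19: 0
24: 0
Sum: 6 + 4 + 5 + 1 + 3 + 0 + 0 + 0 = 19
Change: 19 − 22 = -3

-3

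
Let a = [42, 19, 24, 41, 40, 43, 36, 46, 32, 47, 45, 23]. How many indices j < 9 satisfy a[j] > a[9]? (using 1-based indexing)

6

The element at index 9 is 32.
Elements before it: 42, 19, 24, 41, 40, 43, 36, 46
Those larger than 32: 42, 41, 40, 43, 36, 46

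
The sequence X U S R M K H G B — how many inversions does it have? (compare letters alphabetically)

36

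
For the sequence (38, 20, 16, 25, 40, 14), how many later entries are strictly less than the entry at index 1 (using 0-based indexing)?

2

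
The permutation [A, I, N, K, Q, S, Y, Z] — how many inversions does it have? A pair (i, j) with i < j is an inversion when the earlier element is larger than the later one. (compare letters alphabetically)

1 inversion

Count, for each position, how many later elements it exceeds:
A → none → 0
I → none → 0
N → K → 1
K → none → 0
Q → none → 0
S → none → 0
Y → none → 0
Z → none → 0
Sum: 0 + 0 + 1 + 0 + 0 + 0 + 0 + 0 = 1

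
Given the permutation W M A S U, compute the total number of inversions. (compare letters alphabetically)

5

Out-of-order index pairs (0-indexed):
(0,1): W > M
(0,2): W > A
(0,3): W > S
(0,4): W > U
(1,2): M > A
That's 5 pairs.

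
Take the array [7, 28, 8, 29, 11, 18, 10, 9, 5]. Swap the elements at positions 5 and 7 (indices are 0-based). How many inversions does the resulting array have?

Positions 5 and 7 hold 18 and 9; after swapping, the array is [7, 28, 8, 29, 11, 9, 10, 18, 5].
Count, for each position, how many later elements it exceeds:
7: 1
28: 6
8: 1
29: 5
11: 3
9: 1
10: 1
18: 1
5: 0
Sum: 1 + 6 + 1 + 5 + 3 + 1 + 1 + 1 + 0 = 19

19 inversions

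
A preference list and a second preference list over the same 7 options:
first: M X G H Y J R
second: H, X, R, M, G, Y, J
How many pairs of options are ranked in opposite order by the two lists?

Assign each item its position (1..7) in the first ordering, then rewrite the second ordering as that position sequence:
positions: M→1, X→2, G→3, H→4, Y→5, J→6, R→7
second ordering as positions: [4, 2, 7, 1, 3, 5, 6]
Discordant pairs = inversions in this position sequence.
4: 2, 1, 3 → 3
2: 1 → 1
7: 1, 3, 5, 6 → 4
1: 0
3: 0
5: 0
6: 0
Total: 3 + 1 + 4 + 0 + 0 + 0 + 0 = 8

Pairs: 8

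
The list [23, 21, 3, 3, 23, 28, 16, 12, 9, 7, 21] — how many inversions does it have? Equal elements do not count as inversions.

30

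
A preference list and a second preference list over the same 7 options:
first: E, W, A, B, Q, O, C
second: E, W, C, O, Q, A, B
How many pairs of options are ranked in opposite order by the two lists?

Pairs: 9

Assign each item its position (1..7) in the first ordering, then rewrite the second ordering as that position sequence:
positions: E→1, W→2, A→3, B→4, Q→5, O→6, C→7
second ordering as positions: [1, 2, 7, 6, 5, 3, 4]
Discordant pairs = inversions in this position sequence.
1: 0
2: 0
7: 6, 5, 3, 4 → 4
6: 5, 3, 4 → 3
5: 3, 4 → 2
3: 0
4: 0
Total: 0 + 0 + 4 + 3 + 2 + 0 + 0 = 9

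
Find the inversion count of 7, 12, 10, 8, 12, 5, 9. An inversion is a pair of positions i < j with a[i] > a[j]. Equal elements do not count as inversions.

11 out-of-order pairs

Listing every pair i<j with a[i]>a[j] (using 0-based positions):
(0,5): 7 > 5
(1,2): 12 > 10
(1,3): 12 > 8
(1,5): 12 > 5
(1,6): 12 > 9
(2,3): 10 > 8
(2,5): 10 > 5
(2,6): 10 > 9
(3,5): 8 > 5
(4,5): 12 > 5
(4,6): 12 > 9
That's 11 pairs.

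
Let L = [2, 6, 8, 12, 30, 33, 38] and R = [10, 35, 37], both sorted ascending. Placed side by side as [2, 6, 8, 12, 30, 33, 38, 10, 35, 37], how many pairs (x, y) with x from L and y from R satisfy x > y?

6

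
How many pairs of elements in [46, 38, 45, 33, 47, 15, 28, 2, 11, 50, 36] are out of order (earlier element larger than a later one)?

For each element, count later entries that are smaller:
46: 8
38: 6
45: 6
33: 4
47: 5
15: 2
28: 2
2: 0
11: 0
50: 1
36: 0
Sum: 8 + 6 + 6 + 4 + 5 + 2 + 2 + 0 + 0 + 1 + 0 = 34

34 out-of-order pairs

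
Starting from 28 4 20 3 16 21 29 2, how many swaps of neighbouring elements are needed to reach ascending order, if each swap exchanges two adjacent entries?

There are 15 swaps.

The minimum number of adjacent swaps to sort an array equals its inversion count, since every such swap removes exactly one inversion.
Count inversions — for each element, later elements that are smaller:
28: 4, 20, 3, 16, 21, 2 → 6
4: 3, 2 → 2
20: 3, 16, 2 → 3
3: 2 → 1
16: 2 → 1
21: 2 → 1
29: 2 → 1
2: none → 0
Total inversions: 6 + 2 + 3 + 1 + 1 + 1 + 1 + 0 = 15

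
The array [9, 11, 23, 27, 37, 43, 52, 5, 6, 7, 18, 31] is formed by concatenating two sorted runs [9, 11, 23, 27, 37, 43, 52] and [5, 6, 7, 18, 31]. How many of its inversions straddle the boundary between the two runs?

29

Take each right-half value and tally the left-half values above it:
r = 5: 9, 11, 23, 27, 37, 43, 52 → 7
r = 6: 9, 11, 23, 27, 37, 43, 52 → 7
r = 7: 9, 11, 23, 27, 37, 43, 52 → 7
r = 18: 23, 27, 37, 43, 52 → 5
r = 31: 37, 43, 52 → 3
Cross-inversions: 7 + 7 + 7 + 5 + 3 = 29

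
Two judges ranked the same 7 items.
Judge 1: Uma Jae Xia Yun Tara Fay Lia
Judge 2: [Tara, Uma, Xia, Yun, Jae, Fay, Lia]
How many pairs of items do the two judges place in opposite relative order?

6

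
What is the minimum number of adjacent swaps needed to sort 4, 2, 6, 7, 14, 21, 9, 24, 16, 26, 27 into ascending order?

Minimum adjacent swaps = number of inversions (each swap of adjacent out-of-order elements removes one inversion and no swap can remove more).
Count inversions — for each element, later elements that are smaller:
4: 2 → 1
2: none → 0
6: none → 0
7: none → 0
14: 9 → 1
21: 9, 16 → 2
9: none → 0
24: 16 → 1
16: none → 0
26: none → 0
27: none → 0
Total inversions: 1 + 0 + 0 + 0 + 1 + 2 + 0 + 1 + 0 + 0 + 0 = 5

Swaps: 5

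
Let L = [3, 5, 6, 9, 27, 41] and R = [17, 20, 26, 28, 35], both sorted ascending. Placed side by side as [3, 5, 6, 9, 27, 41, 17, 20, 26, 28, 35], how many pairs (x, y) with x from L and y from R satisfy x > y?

For each element r of the right run, count left-run elements greater than r:
r = 17: 27, 41 → 2
r = 20: 27, 41 → 2
r = 26: 27, 41 → 2
r = 28: 41 → 1
r = 35: 41 → 1
Cross-inversions: 2 + 2 + 2 + 1 + 1 = 8

8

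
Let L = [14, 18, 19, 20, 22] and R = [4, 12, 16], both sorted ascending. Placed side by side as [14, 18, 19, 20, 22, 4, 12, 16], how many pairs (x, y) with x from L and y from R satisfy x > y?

Count, for every r in R, how many entries of L exceed r:
r = 4: 14, 18, 19, 20, 22 → 5
r = 12: 14, 18, 19, 20, 22 → 5
r = 16: 18, 19, 20, 22 → 4
Cross-inversions: 5 + 5 + 4 = 14

14 cross-inversions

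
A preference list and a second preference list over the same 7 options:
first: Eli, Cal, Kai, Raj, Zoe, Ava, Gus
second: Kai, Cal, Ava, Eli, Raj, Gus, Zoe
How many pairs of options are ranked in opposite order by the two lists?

Assign each item its position (1..7) in the first ordering, then rewrite the second ordering as that position sequence:
positions: Eli→1, Cal→2, Kai→3, Raj→4, Zoe→5, Ava→6, Gus→7
second ordering as positions: [3, 2, 6, 1, 4, 7, 5]
Discordant pairs = inversions in this position sequence.
3: 2, 1 → 2
2: 1 → 1
6: 1, 4, 5 → 3
1: 0
4: 0
7: 5 → 1
5: 0
Total: 2 + 1 + 3 + 0 + 0 + 1 + 0 = 7

7 pairs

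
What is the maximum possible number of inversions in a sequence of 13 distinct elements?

A reversed (strictly descending) arrangement makes every pair an inversion, giving C(13, 2) inversions.
C(13, 2) = 13·12/2 = 78

There are 78 inversions.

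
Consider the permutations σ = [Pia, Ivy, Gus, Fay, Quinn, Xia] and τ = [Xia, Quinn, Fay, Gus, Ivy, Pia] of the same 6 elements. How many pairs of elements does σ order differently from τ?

Assign each item its position (1..6) in the first ordering, then rewrite the second ordering as that position sequence:
positions: Pia→1, Ivy→2, Gus→3, Fay→4, Quinn→5, Xia→6
second ordering as positions: [6, 5, 4, 3, 2, 1]
Discordant pairs = inversions in this position sequence.
6: 5, 4, 3, 2, 1 → 5
5: 4, 3, 2, 1 → 4
4: 3, 2, 1 → 3
3: 2, 1 → 2
2: 1 → 1
1: 0
Total: 5 + 4 + 3 + 2 + 1 + 0 = 15

Discordant pairs: 15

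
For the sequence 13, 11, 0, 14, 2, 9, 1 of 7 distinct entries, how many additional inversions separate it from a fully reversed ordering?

7

Maximum inversions for 7 distinct elements is C(7, 2) = 7·6/2 = 21.
Current inversions — for each element, count later smaller elements:
13: 5
11: 4
0: 0
14: 3
2: 1
9: 1
1: 0
Current total: 5 + 4 + 0 + 3 + 1 + 1 + 0 = 14
Shortfall: 21 − 14 = 7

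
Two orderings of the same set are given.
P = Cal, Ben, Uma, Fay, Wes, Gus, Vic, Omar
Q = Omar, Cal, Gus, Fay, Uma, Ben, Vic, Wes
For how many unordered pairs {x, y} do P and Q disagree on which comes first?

15 disagreeing pairs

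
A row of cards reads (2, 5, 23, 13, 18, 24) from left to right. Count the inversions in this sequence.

Element-by-element contributions:
2: 0
5: 0
23: 2
13: 0
18: 0
24: 0
Sum: 0 + 0 + 2 + 0 + 0 + 0 = 2

2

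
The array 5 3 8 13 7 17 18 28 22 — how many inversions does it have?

Count, for each position, how many later elements it exceeds:
5 → 3 → 1
3 → none → 0
8 → 7 → 1
13 → 7 → 1
7 → none → 0
17 → none → 0
18 → none → 0
28 → 22 → 1
22 → none → 0
Sum: 1 + 0 + 1 + 1 + 0 + 0 + 0 + 1 + 0 = 4

4 out-of-order pairs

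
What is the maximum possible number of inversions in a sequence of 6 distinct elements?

15 inversions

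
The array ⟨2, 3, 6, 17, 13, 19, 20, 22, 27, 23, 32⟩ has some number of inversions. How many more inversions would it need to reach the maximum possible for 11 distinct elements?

Maximum inversions for 11 distinct elements is C(11, 2) = 11·10/2 = 55.
Current inversions — for each element, count later smaller elements:
2: 0
3: 0
6: 0
17: 1
13: 0
19: 0
20: 0
22: 0
27: 1
23: 0
32: 0
Current total: 0 + 0 + 0 + 1 + 0 + 0 + 0 + 0 + 1 + 0 + 0 = 2
Shortfall: 55 − 2 = 53

53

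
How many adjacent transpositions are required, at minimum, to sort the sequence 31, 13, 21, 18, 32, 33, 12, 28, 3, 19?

The minimum number of adjacent swaps to sort an array equals its inversion count, since every such swap removes exactly one inversion.
Count inversions — for each element, later elements that are smaller:
31: 13, 21, 18, 12, 28, 3, 19 → 7
13: 12, 3 → 2
21: 18, 12, 3, 19 → 4
18: 12, 3 → 2
32: 12, 28, 3, 19 → 4
33: 12, 28, 3, 19 → 4
12: 3 → 1
28: 3, 19 → 2
3: none → 0
19: none → 0
Total inversions: 7 + 2 + 4 + 2 + 4 + 4 + 1 + 2 + 0 + 0 = 26

There are 26 swaps.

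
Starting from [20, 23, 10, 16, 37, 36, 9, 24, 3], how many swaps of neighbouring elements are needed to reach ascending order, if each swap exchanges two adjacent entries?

There are 21 swaps.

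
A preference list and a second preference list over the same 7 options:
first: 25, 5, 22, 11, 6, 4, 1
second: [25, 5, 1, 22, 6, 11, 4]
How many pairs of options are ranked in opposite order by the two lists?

Assign each item its position (1..7) in the first ordering, then rewrite the second ordering as that position sequence:
positions: 25→1, 5→2, 22→3, 11→4, 6→5, 4→6, 1→7
second ordering as positions: [1, 2, 7, 3, 5, 4, 6]
Discordant pairs = inversions in this position sequence.
1: 0
2: 0
7: 3, 5, 4, 6 → 4
3: 0
5: 4 → 1
4: 0
6: 0
Total: 0 + 0 + 4 + 0 + 1 + 0 + 0 = 5

5 pairs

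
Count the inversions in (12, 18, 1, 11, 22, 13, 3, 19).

Inversions: 12

Element-by-element contributions:
12 → 1, 11, 3 → 3
18 → 1, 11, 13, 3 → 4
1 → none → 0
11 → 3 → 1
22 → 13, 3, 19 → 3
13 → 3 → 1
3 → none → 0
19 → none → 0
Sum: 3 + 4 + 0 + 1 + 3 + 1 + 0 + 0 = 12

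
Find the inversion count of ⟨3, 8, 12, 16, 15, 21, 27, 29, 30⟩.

1

Element-by-element contributions:
3 → none → 0
8 → none → 0
12 → none → 0
16 → 15 → 1
15 → none → 0
21 → none → 0
27 → none → 0
29 → none → 0
30 → none → 0
Sum: 0 + 0 + 0 + 1 + 0 + 0 + 0 + 0 + 0 = 1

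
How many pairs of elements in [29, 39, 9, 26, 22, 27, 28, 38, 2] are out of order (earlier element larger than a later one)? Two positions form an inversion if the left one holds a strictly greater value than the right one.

20

Sweep left to right; for each value list the smaller values that follow it:
29: 6
39: 7
9: 1
26: 2
22: 1
27: 1
28: 1
38: 1
2: 0
Sum: 6 + 7 + 1 + 2 + 1 + 1 + 1 + 1 + 0 = 20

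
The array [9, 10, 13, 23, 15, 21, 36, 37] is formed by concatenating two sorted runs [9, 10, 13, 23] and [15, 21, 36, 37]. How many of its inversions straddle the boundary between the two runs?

Count, for every r in R, how many entries of L exceed r:
r = 15: 23 → 1
r = 21: 23 → 1
r = 36: none → 0
r = 37: none → 0
Cross-inversions: 1 + 1 + 0 + 0 = 2

2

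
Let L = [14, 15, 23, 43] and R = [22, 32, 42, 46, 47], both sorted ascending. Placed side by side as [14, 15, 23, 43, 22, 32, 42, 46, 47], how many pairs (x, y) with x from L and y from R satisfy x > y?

Take each right-half value and tally the left-half values above it:
r = 22: 23, 43 → 2
r = 32: 43 → 1
r = 42: 43 → 1
r = 46: none → 0
r = 47: none → 0
Cross-inversions: 2 + 1 + 1 + 0 + 0 = 4

Cross-inversions: 4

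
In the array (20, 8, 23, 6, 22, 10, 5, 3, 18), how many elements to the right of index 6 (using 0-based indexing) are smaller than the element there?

1 such element

The element at index 6 is 5.
Elements after it: 3, 18
Those smaller than 5: 3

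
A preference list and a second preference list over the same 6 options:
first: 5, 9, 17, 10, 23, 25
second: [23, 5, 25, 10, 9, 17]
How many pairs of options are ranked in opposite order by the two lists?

Assign each item its position (1..6) in the first ordering, then rewrite the second ordering as that position sequence:
positions: 5→1, 9→2, 17→3, 10→4, 23→5, 25→6
second ordering as positions: [5, 1, 6, 4, 2, 3]
Discordant pairs = inversions in this position sequence.
5: 1, 4, 2, 3 → 4
1: 0
6: 4, 2, 3 → 3
4: 2, 3 → 2
2: 0
3: 0
Total: 4 + 0 + 3 + 2 + 0 + 0 = 9

9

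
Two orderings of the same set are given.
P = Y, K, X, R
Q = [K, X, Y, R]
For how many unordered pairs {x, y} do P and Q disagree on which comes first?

2

Assign each item its position (1..4) in the first ordering, then rewrite the second ordering as that position sequence:
positions: Y→1, K→2, X→3, R→4
second ordering as positions: [2, 3, 1, 4]
Discordant pairs = inversions in this position sequence.
2: 1 → 1
3: 1 → 1
1: 0
4: 0
Total: 1 + 1 + 0 + 0 = 2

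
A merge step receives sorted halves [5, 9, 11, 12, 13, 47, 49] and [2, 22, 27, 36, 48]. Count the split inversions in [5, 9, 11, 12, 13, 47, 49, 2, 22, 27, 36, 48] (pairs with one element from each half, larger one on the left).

Split inversions: 14

For each element r of the right run, count left-run elements greater than r:
r = 2: 5, 9, 11, 12, 13, 47, 49 → 7
r = 22: 47, 49 → 2
r = 27: 47, 49 → 2
r = 36: 47, 49 → 2
r = 48: 49 → 1
Cross-inversions: 7 + 2 + 2 + 2 + 1 = 14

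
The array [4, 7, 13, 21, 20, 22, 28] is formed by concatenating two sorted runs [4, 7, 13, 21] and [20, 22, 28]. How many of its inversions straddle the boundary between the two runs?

There is 1 split inversion.

Count, for every r in R, how many entries of L exceed r:
r = 20: 21 → 1
r = 22: none → 0
r = 28: none → 0
Cross-inversions: 1 + 0 + 0 = 1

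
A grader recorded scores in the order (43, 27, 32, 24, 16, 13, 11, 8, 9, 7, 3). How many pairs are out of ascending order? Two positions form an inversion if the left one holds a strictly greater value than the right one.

Out-of-order pairs: 53

Sweep left to right; for each value list the smaller values that follow it:
43 → 27, 32, 24, 16, 13, 11, 8, 9, 7, 3 → 10
27 → 24, 16, 13, 11, 8, 9, 7, 3 → 8
32 → 24, 16, 13, 11, 8, 9, 7, 3 → 8
24 → 16, 13, 11, 8, 9, 7, 3 → 7
16 → 13, 11, 8, 9, 7, 3 → 6
13 → 11, 8, 9, 7, 3 → 5
11 → 8, 9, 7, 3 → 4
8 → 7, 3 → 2
9 → 7, 3 → 2
7 → 3 → 1
3 → none → 0
Sum: 10 + 8 + 8 + 7 + 6 + 5 + 4 + 2 + 2 + 1 + 0 = 53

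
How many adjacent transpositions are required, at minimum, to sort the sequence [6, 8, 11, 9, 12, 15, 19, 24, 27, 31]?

Adjacent swaps: 1

Each adjacent swap fixes exactly one inversion, so the minimum swap count equals the number of inversions.
Count inversions — for each element, later elements that are smaller:
6: none → 0
8: none → 0
11: 9 → 1
9: none → 0
12: none → 0
15: none → 0
19: none → 0
24: none → 0
27: none → 0
31: none → 0
Total inversions: 0 + 0 + 1 + 0 + 0 + 0 + 0 + 0 + 0 + 0 = 1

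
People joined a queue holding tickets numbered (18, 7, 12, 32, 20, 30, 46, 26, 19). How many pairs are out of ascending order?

Count, for each position, how many later elements it exceeds:
18 → 7, 12 → 2
7 → none → 0
12 → none → 0
32 → 20, 30, 26, 19 → 4
20 → 19 → 1
30 → 26, 19 → 2
46 → 26, 19 → 2
26 → 19 → 1
19 → none → 0
Sum: 2 + 0 + 0 + 4 + 1 + 2 + 2 + 1 + 0 = 12

12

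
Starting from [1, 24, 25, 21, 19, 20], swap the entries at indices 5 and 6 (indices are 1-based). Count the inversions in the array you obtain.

Inversions: 9

Positions 5 and 6 hold 19 and 20; after swapping, the array is [1, 24, 25, 21, 20, 19].
For each element, count later entries that are smaller:
1: 0
24: 3
25: 3
21: 2
20: 1
19: 0
Sum: 0 + 3 + 3 + 2 + 1 + 0 = 9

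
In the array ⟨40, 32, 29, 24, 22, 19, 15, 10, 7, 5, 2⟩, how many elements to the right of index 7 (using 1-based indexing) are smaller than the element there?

The element at index 7 is 15.
Elements after it: 10, 7, 5, 2
Those smaller than 15: 10, 7, 5, 2

4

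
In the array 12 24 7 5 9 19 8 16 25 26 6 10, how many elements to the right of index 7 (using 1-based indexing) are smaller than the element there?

1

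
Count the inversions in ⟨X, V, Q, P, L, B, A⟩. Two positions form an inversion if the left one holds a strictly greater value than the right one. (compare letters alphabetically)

Element-by-element contributions:
X: 6
V: 5
Q: 4
P: 3
L: 2
B: 1
A: 0
Sum: 6 + 5 + 4 + 3 + 2 + 1 + 0 = 21

21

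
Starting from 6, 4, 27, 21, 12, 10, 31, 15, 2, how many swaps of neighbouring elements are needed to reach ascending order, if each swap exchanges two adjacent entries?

18

Minimum adjacent swaps = number of inversions (each swap of adjacent out-of-order elements removes one inversion and no swap can remove more).
Count inversions — for each element, later elements that are smaller:
6: 4, 2 → 2
4: 2 → 1
27: 21, 12, 10, 15, 2 → 5
21: 12, 10, 15, 2 → 4
12: 10, 2 → 2
10: 2 → 1
31: 15, 2 → 2
15: 2 → 1
2: none → 0
Total inversions: 2 + 1 + 5 + 4 + 2 + 1 + 2 + 1 + 0 = 18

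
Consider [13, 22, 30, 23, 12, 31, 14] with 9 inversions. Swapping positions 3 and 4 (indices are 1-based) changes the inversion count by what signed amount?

-1

Positions 3 and 4 hold 30 and 23; after swapping, the array is [13, 22, 23, 30, 12, 31, 14].
Element-by-element contributions:
13 → 12 → 1
22 → 12, 14 → 2
23 → 12, 14 → 2
30 → 12, 14 → 2
12 → none → 0
31 → 14 → 1
14 → none → 0
Sum: 1 + 2 + 2 + 2 + 0 + 1 + 0 = 8
Change: 8 − 9 = -1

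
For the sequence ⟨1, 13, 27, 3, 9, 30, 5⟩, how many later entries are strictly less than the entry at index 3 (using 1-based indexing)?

The element at index 3 is 27.
Elements after it: 3, 9, 30, 5
Those smaller than 27: 3, 9, 5

3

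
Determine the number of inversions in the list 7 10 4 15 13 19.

3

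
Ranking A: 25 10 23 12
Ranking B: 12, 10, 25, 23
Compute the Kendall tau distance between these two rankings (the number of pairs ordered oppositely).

4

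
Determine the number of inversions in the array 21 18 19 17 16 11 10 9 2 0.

Sweep left to right; for each value list the smaller values that follow it:
21 → 18, 19, 17, 16, 11, 10, 9, 2, 0 → 9
18 → 17, 16, 11, 10, 9, 2, 0 → 7
19 → 17, 16, 11, 10, 9, 2, 0 → 7
17 → 16, 11, 10, 9, 2, 0 → 6
16 → 11, 10, 9, 2, 0 → 5
11 → 10, 9, 2, 0 → 4
10 → 9, 2, 0 → 3
9 → 2, 0 → 2
2 → 0 → 1
0 → none → 0
Sum: 9 + 7 + 7 + 6 + 5 + 4 + 3 + 2 + 1 + 0 = 44

There are 44 inversions.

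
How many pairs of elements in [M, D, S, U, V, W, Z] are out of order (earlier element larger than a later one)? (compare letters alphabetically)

Inversion pairs (indices are 1-based):
(1,2): M > D
That's 1 pair.

There is 1 inversion.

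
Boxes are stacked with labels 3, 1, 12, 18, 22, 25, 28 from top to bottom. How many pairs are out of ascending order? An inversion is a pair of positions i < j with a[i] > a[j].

Element-by-element contributions:
3: 1
1: 0
12: 0
18: 0
22: 0
25: 0
28: 0
Sum: 1 + 0 + 0 + 0 + 0 + 0 + 0 = 1

1 out-of-order pair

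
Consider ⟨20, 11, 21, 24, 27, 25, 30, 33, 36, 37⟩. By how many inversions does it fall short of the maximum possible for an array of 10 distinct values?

Maximum inversions for 10 distinct elements is C(10, 2) = 10·9/2 = 45.
Current inversions — for each element, count later smaller elements:
20: 1
11: 0
21: 0
24: 0
27: 1
25: 0
30: 0
33: 0
36: 0
37: 0
Current total: 1 + 0 + 0 + 0 + 1 + 0 + 0 + 0 + 0 + 0 = 2
Shortfall: 45 − 2 = 43

43 inversions short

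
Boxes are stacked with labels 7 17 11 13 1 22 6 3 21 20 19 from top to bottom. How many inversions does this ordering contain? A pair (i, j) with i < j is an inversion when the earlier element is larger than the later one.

23 inversions

Count, for each position, how many later elements it exceeds:
7 → 1, 6, 3 → 3
17 → 11, 13, 1, 6, 3 → 5
11 → 1, 6, 3 → 3
13 → 1, 6, 3 → 3
1 → none → 0
22 → 6, 3, 21, 20, 19 → 5
6 → 3 → 1
3 → none → 0
21 → 20, 19 → 2
20 → 19 → 1
19 → none → 0
Sum: 3 + 5 + 3 + 3 + 0 + 5 + 1 + 0 + 2 + 1 + 0 = 23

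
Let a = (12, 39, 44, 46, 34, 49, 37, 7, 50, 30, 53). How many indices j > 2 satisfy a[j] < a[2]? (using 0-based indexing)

4

The element at index 2 is 44.
Elements after it: 46, 34, 49, 37, 7, 50, 30, 53
Those smaller than 44: 34, 37, 7, 30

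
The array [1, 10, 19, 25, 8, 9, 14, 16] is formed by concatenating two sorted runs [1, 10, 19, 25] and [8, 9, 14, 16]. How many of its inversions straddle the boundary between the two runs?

There are 10 cross-inversions.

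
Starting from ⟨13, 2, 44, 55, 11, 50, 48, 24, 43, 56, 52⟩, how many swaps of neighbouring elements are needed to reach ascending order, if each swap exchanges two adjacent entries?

17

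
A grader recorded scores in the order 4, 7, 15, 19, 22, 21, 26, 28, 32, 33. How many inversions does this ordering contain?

1 out-of-order pair

Sweep left to right; for each value list the smaller values that follow it:
4 → none → 0
7 → none → 0
15 → none → 0
19 → none → 0
22 → 21 → 1
21 → none → 0
26 → none → 0
28 → none → 0
32 → none → 0
33 → none → 0
Sum: 0 + 0 + 0 + 0 + 1 + 0 + 0 + 0 + 0 + 0 = 1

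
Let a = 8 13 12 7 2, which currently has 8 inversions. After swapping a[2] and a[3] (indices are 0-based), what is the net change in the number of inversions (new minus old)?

-1

Positions 2 and 3 hold 12 and 7; after swapping, the array is [8, 13, 7, 12, 2].
Sweep left to right; for each value list the smaller values that follow it:
8: 2
13: 3
7: 1
12: 1
2: 0
Sum: 2 + 3 + 1 + 1 + 0 = 7
Change: 7 − 8 = -1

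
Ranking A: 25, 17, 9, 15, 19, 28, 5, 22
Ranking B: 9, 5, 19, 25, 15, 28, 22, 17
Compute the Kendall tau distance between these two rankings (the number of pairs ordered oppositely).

13 discordant pairs

Assign each item its position (1..8) in the first ordering, then rewrite the second ordering as that position sequence:
positions: 25→1, 17→2, 9→3, 15→4, 19→5, 28→6, 5→7, 22→8
second ordering as positions: [3, 7, 5, 1, 4, 6, 8, 2]
Discordant pairs = inversions in this position sequence.
3: 1, 2 → 2
7: 5, 1, 4, 6, 2 → 5
5: 1, 4, 2 → 3
1: 0
4: 2 → 1
6: 2 → 1
8: 2 → 1
2: 0
Total: 2 + 5 + 3 + 0 + 1 + 1 + 1 + 0 = 13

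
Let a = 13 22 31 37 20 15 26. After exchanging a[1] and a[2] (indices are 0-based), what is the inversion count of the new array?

Positions 1 and 2 hold 22 and 31; after swapping, the array is [13, 31, 22, 37, 20, 15, 26].
Count, for each position, how many later elements it exceeds:
13 → none → 0
31 → 22, 20, 15, 26 → 4
22 → 20, 15 → 2
37 → 20, 15, 26 → 3
20 → 15 → 1
15 → none → 0
26 → none → 0
Sum: 0 + 4 + 2 + 3 + 1 + 0 + 0 = 10

There are 10 inversions.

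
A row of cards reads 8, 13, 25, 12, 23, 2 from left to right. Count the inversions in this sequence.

Out-of-order index pairs (0-indexed):
(0,5): 8 > 2
(1,3): 13 > 12
(1,5): 13 > 2
(2,3): 25 > 12
(2,4): 25 > 23
(2,5): 25 > 2
(3,5): 12 > 2
(4,5): 23 > 2
That's 8 pairs.

Inversions: 8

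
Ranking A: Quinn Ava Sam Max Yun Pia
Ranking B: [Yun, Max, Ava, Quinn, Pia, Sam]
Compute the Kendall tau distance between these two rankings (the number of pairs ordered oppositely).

Assign each item its position (1..6) in the first ordering, then rewrite the second ordering as that position sequence:
positions: Quinn→1, Ava→2, Sam→3, Max→4, Yun→5, Pia→6
second ordering as positions: [5, 4, 2, 1, 6, 3]
Discordant pairs = inversions in this position sequence.
5: 4, 2, 1, 3 → 4
4: 2, 1, 3 → 3
2: 1 → 1
1: 0
6: 3 → 1
3: 0
Total: 4 + 3 + 1 + 0 + 1 + 0 = 9

9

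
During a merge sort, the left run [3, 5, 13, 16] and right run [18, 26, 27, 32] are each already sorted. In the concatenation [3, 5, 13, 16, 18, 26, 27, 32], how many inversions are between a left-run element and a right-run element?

0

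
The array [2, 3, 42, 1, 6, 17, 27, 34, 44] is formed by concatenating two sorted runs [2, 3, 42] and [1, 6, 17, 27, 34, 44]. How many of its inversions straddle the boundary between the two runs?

There are 7 cross-inversions.

For each element r of the right run, count left-run elements greater than r:
r = 1: 2, 3, 42 → 3
r = 6: 42 → 1
r = 17: 42 → 1
r = 27: 42 → 1
r = 34: 42 → 1
r = 44: none → 0
Cross-inversions: 3 + 1 + 1 + 1 + 1 + 0 = 7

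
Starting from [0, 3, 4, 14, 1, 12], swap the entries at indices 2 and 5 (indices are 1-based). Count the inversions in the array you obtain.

Positions 2 and 5 hold 3 and 1; after swapping, the array is [0, 1, 4, 14, 3, 12].
Count, for each position, how many later elements it exceeds:
0 → none → 0
1 → none → 0
4 → 3 → 1
14 → 3, 12 → 2
3 → none → 0
12 → none → 0
Sum: 0 + 0 + 1 + 2 + 0 + 0 = 3

3 inversions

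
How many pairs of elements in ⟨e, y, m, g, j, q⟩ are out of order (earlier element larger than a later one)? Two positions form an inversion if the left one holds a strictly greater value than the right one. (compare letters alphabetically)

Out-of-order index pairs (1-indexed):
(2,3): y > m
(2,4): y > g
(2,5): y > j
(2,6): y > q
(3,4): m > g
(3,5): m > j
That's 6 pairs.

6 inversions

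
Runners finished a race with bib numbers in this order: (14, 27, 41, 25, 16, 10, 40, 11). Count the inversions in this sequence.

Count, for each position, how many later elements it exceeds:
14: 2
27: 4
41: 5
25: 3
16: 2
10: 0
40: 1
11: 0
Sum: 2 + 4 + 5 + 3 + 2 + 0 + 1 + 0 = 17

17 inversions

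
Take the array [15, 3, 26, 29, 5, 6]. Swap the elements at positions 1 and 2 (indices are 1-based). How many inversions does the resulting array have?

6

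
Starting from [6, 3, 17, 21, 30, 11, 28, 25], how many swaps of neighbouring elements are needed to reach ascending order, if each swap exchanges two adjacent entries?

7

Each adjacent swap fixes exactly one inversion, so the minimum swap count equals the number of inversions.
Count inversions — for each element, later elements that are smaller:
6: 3 → 1
3: none → 0
17: 11 → 1
21: 11 → 1
30: 11, 28, 25 → 3
11: none → 0
28: 25 → 1
25: none → 0
Total inversions: 1 + 0 + 1 + 1 + 3 + 0 + 1 + 0 = 7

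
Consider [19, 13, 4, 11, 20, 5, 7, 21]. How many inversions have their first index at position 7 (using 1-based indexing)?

0 such elements

The element at index 7 is 7.
Elements after it: 21
None of them are smaller than 7.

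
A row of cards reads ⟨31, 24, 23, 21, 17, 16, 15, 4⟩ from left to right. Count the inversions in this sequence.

There are 28 inversions.

For each element, count later entries that are smaller:
31: 7
24: 6
23: 5
21: 4
17: 3
16: 2
15: 1
4: 0
Sum: 7 + 6 + 5 + 4 + 3 + 2 + 1 + 0 = 28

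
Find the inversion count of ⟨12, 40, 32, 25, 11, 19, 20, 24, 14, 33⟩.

23

Element-by-element contributions:
12: 1
40: 8
32: 6
25: 5
11: 0
19: 1
20: 1
24: 1
14: 0
33: 0
Sum: 1 + 8 + 6 + 5 + 0 + 1 + 1 + 1 + 0 + 0 = 23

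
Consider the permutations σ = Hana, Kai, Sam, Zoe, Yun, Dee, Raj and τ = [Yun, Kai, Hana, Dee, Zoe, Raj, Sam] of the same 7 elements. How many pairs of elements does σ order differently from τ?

9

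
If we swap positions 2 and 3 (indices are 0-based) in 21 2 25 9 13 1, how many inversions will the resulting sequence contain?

9 inversions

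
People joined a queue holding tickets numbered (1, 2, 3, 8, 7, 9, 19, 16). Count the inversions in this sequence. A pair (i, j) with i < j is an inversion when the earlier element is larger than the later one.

Sweep left to right; for each value list the smaller values that follow it:
1 → none → 0
2 → none → 0
3 → none → 0
8 → 7 → 1
7 → none → 0
9 → none → 0
19 → 16 → 1
16 → none → 0
Sum: 0 + 0 + 0 + 1 + 0 + 0 + 1 + 0 = 2

Inversions: 2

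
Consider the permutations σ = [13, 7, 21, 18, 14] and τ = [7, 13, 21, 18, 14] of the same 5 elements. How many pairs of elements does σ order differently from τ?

1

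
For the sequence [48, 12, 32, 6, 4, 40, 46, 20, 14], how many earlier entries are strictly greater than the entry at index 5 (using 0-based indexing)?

1

The element at index 5 is 40.
Elements before it: 48, 12, 32, 6, 4
Those larger than 40: 48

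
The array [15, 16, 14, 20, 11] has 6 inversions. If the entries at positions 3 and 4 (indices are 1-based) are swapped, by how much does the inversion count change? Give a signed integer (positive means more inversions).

+1

Positions 3 and 4 hold 14 and 20; after swapping, the array is [15, 16, 20, 14, 11].
Count, for each position, how many later elements it exceeds:
15: 2
16: 2
20: 2
14: 1
11: 0
Sum: 2 + 2 + 2 + 1 + 0 = 7
Change: 7 − 6 = +1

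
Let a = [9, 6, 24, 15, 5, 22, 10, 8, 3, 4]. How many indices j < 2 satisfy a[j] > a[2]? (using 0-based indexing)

0

The element at index 2 is 24.
Elements before it: 9, 6
None of them are larger than 24.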